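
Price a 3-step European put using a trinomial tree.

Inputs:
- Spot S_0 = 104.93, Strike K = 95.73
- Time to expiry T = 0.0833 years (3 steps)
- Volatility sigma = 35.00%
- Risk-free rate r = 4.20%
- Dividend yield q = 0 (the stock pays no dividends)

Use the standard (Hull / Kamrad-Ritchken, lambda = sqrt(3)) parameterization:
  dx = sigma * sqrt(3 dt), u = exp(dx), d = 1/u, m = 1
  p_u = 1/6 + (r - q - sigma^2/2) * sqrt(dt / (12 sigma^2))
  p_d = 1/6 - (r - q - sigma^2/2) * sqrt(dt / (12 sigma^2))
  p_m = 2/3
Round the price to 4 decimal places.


Answer: Price = V(0,0) = 0.8700

Derivation:
dt = T/N = 0.027767; dx = sigma*sqrt(3*dt) = 0.101016
u = exp(dx) = 1.106294; d = 1/u = 0.903918
p_u = 0.164021, p_m = 0.666667, p_d = 0.169312
Discount per step: exp(-r*dt) = 0.998834
Stock lattice S(k, j) with j the centered position index:
  k=0: S(0,+0) = 104.9300
  k=1: S(1,-1) = 94.8482; S(1,+0) = 104.9300; S(1,+1) = 116.0835
  k=2: S(2,-2) = 85.7350; S(2,-1) = 94.8482; S(2,+0) = 104.9300; S(2,+1) = 116.0835; S(2,+2) = 128.4225
  k=3: S(3,-3) = 77.4975; S(3,-2) = 85.7350; S(3,-1) = 94.8482; S(3,+0) = 104.9300; S(3,+1) = 116.0835; S(3,+2) = 128.4225; S(3,+3) = 142.0731
Terminal payoffs V(N, j) = max(K - S_T, 0):
  V(3,-3) = 18.232537; V(3,-2) = 9.994988; V(3,-1) = 0.881833; V(3,+0) = 0.000000; V(3,+1) = 0.000000; V(3,+2) = 0.000000; V(3,+3) = 0.000000
Backward induction: V(k, j) = exp(-r*dt) * [p_u * V(k+1, j+1) + p_m * V(k+1, j) + p_d * V(k+1, j-1)]
  V(2,-2) = exp(-r*dt) * [p_u*0.881833 + p_m*9.994988 + p_d*18.232537] = 9.883425
  V(2,-1) = exp(-r*dt) * [p_u*0.000000 + p_m*0.881833 + p_d*9.994988] = 2.277506
  V(2,+0) = exp(-r*dt) * [p_u*0.000000 + p_m*0.000000 + p_d*0.881833] = 0.149131
  V(2,+1) = exp(-r*dt) * [p_u*0.000000 + p_m*0.000000 + p_d*0.000000] = 0.000000
  V(2,+2) = exp(-r*dt) * [p_u*0.000000 + p_m*0.000000 + p_d*0.000000] = 0.000000
  V(1,-1) = exp(-r*dt) * [p_u*0.149131 + p_m*2.277506 + p_d*9.883425] = 3.212435
  V(1,+0) = exp(-r*dt) * [p_u*0.000000 + p_m*0.149131 + p_d*2.277506] = 0.484465
  V(1,+1) = exp(-r*dt) * [p_u*0.000000 + p_m*0.000000 + p_d*0.149131] = 0.025220
  V(0,+0) = exp(-r*dt) * [p_u*0.025220 + p_m*0.484465 + p_d*3.212435] = 0.870003


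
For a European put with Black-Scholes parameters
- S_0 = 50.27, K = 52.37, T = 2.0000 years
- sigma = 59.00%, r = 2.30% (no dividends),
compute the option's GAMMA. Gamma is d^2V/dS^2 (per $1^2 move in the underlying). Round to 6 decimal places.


Answer: Gamma = 0.008696

Derivation:
d1 = 0.4232748017; d2 = -0.4111112001
phi(d1) = 0.3647586737; exp(-qT) = 1.0000000000; exp(-rT) = 0.9550419622
Gamma = exp(-qT) * phi(d1) / (S * sigma * sqrt(T)) = 1.0000000000 * 0.3647586737 / (50.2700 * 0.5900 * 1.4142135624) = 0.008696


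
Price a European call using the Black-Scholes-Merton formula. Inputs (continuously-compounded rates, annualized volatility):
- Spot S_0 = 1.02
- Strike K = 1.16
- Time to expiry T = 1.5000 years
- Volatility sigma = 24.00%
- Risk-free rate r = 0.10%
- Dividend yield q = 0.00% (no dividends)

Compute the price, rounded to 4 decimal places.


Answer: Price = 0.0697

Derivation:
d1 = (ln(S/K) + (r - q + 0.5*sigma^2) * T) / (sigma * sqrt(T)) = -0.28549272
d2 = d1 - sigma * sqrt(T) = -0.57943149
exp(-rT) = 0.99850112; exp(-qT) = 1.00000000
C = S_0 * exp(-qT) * N(d1) - K * exp(-rT) * N(d2)
N(d1) = 0.38763334; N(d2) = 0.28114903
C = 1.0200 * 1.00000000 * 0.38763334 - 1.1600 * 0.99850112 * 0.28114903 = 0.0697


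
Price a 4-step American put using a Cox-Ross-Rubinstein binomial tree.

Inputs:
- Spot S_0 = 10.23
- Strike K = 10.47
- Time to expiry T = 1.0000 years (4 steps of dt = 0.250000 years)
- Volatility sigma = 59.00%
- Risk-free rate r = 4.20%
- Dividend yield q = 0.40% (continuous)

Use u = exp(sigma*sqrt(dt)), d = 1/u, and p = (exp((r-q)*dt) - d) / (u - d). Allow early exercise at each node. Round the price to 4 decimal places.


dt = T/N = 0.250000
u = exp(sigma*sqrt(dt)) = 1.343126; d = 1/u = 0.744532
p = (exp((r-q)*dt) - d) / (u - d) = 0.442726
Discount per step: exp(-r*dt) = 0.989555
Stock lattice S(k, i) with i counting down-moves:
  k=0: S(0,0) = 10.2300
  k=1: S(1,0) = 13.7402; S(1,1) = 7.6166
  k=2: S(2,0) = 18.4548; S(2,1) = 10.2300; S(2,2) = 5.6708
  k=3: S(3,0) = 24.7871; S(3,1) = 13.7402; S(3,2) = 7.6166; S(3,3) = 4.2221
  k=4: S(4,0) = 33.2922; S(4,1) = 18.4548; S(4,2) = 10.2300; S(4,3) = 5.6708; S(4,4) = 3.1435
Terminal payoffs V(N, i) = max(K - S_T, 0):
  V(4,0) = 0.000000; V(4,1) = 0.000000; V(4,2) = 0.240000; V(4,3) = 4.799232; V(4,4) = 7.326539
Backward induction: V(k, i) = exp(-r*dt) * [p * V(k+1, i) + (1-p) * V(k+1, i+1)]; then take max(V_cont, immediate exercise) for American.
  V(3,0) = exp(-r*dt) * [p*0.000000 + (1-p)*0.000000] = 0.000000; exercise = 0.000000; V(3,0) = max -> 0.000000
  V(3,1) = exp(-r*dt) * [p*0.000000 + (1-p)*0.240000] = 0.132349; exercise = 0.000000; V(3,1) = max -> 0.132349
  V(3,2) = exp(-r*dt) * [p*0.240000 + (1-p)*4.799232] = 2.751695; exercise = 2.853442; V(3,2) = max -> 2.853442
  V(3,3) = exp(-r*dt) * [p*4.799232 + (1-p)*7.326539] = 6.142794; exercise = 6.247934; V(3,3) = max -> 6.247934
  V(2,0) = exp(-r*dt) * [p*0.000000 + (1-p)*0.132349] = 0.072984; exercise = 0.000000; V(2,0) = max -> 0.072984
  V(2,1) = exp(-r*dt) * [p*0.132349 + (1-p)*2.853442] = 1.631521; exercise = 0.240000; V(2,1) = max -> 1.631521
  V(2,2) = exp(-r*dt) * [p*2.853442 + (1-p)*6.247934] = 4.695540; exercise = 4.799232; V(2,2) = max -> 4.799232
  V(1,0) = exp(-r*dt) * [p*0.072984 + (1-p)*1.631521] = 0.931681; exercise = 0.000000; V(1,0) = max -> 0.931681
  V(1,1) = exp(-r*dt) * [p*1.631521 + (1-p)*4.799232] = 3.361323; exercise = 2.853442; V(1,1) = max -> 3.361323
  V(0,0) = exp(-r*dt) * [p*0.931681 + (1-p)*3.361323] = 2.261783; exercise = 0.240000; V(0,0) = max -> 2.261783

Answer: Price = V(0,0) = 2.2618


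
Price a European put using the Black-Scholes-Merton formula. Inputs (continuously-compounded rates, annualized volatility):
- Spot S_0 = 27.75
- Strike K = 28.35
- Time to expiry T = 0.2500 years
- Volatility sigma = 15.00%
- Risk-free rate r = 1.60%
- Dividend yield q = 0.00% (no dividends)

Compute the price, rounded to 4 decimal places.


d1 = (ln(S/K) + (r - q + 0.5*sigma^2) * T) / (sigma * sqrt(T)) = -0.19438253
d2 = d1 - sigma * sqrt(T) = -0.26938253
exp(-rT) = 0.99600799; exp(-qT) = 1.00000000
P = K * exp(-rT) * N(-d2) - S_0 * exp(-qT) * N(-d1)
N(-d1) = 0.57706182; N(-d2) = 0.60618234
P = 28.3500 * 0.99600799 * 0.60618234 - 27.7500 * 1.00000000 * 0.57706182 = 1.1032

Answer: Price = 1.1032


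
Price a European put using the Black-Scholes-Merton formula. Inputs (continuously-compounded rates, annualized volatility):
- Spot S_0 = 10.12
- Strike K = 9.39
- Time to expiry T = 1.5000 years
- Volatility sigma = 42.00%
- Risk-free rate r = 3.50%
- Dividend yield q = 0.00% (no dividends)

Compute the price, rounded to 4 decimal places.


d1 = (ln(S/K) + (r - q + 0.5*sigma^2) * T) / (sigma * sqrt(T)) = 0.50480556
d2 = d1 - sigma * sqrt(T) = -0.00958728
exp(-rT) = 0.94885432; exp(-qT) = 1.00000000
P = K * exp(-rT) * N(-d2) - S_0 * exp(-qT) * N(-d1)
N(-d1) = 0.30684770; N(-d2) = 0.50382471
P = 9.3900 * 0.94885432 * 0.50382471 - 10.1200 * 1.00000000 * 0.30684770 = 1.3836

Answer: Price = 1.3836


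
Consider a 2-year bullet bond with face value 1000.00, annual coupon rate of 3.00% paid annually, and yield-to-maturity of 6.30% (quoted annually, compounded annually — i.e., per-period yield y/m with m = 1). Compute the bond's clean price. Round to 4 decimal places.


Coupon per period c = face * coupon_rate / m = 30.000000
Periods per year m = 1; per-period yield y/m = 0.063000
Number of cashflows N = 2
Cashflows (t years, CF_t, discount factor 1/(1+y/m)^(m*t), PV):
  t = 1.0000: CF_t = 30.000000, DF = 0.940734, PV = 28.222013
  t = 2.0000: CF_t = 1030.000000, DF = 0.884980, PV = 911.529431
Price P = sum_t PV_t = 939.751445

Answer: Price = 939.7514


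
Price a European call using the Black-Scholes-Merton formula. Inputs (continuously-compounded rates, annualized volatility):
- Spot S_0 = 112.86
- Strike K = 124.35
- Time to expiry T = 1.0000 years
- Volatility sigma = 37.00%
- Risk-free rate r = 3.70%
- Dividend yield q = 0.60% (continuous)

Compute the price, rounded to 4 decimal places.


Answer: Price = 13.4692

Derivation:
d1 = (ln(S/K) + (r - q + 0.5*sigma^2) * T) / (sigma * sqrt(T)) = 0.00675120
d2 = d1 - sigma * sqrt(T) = -0.36324880
exp(-rT) = 0.96367614; exp(-qT) = 0.99401796
C = S_0 * exp(-qT) * N(d1) - K * exp(-rT) * N(d2)
N(d1) = 0.50269332; N(d2) = 0.35820952
C = 112.8600 * 0.99401796 * 0.50269332 - 124.3500 * 0.96367614 * 0.35820952 = 13.4692


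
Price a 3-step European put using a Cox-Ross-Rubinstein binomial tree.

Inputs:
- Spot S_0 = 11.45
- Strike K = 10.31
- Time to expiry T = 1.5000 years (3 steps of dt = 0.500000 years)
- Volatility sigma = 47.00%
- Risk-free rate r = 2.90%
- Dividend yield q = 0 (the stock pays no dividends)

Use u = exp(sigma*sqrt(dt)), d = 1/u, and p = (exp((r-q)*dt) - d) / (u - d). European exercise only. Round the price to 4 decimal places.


Answer: Price = V(0,0) = 1.8595

Derivation:
dt = T/N = 0.500000
u = exp(sigma*sqrt(dt)) = 1.394227; d = 1/u = 0.717243
p = (exp((r-q)*dt) - d) / (u - d) = 0.439246
Discount per step: exp(-r*dt) = 0.985605
Stock lattice S(k, i) with i counting down-moves:
  k=0: S(0,0) = 11.4500
  k=1: S(1,0) = 15.9639; S(1,1) = 8.2124
  k=2: S(2,0) = 22.2573; S(2,1) = 11.4500; S(2,2) = 5.8903
  k=3: S(3,0) = 31.0317; S(3,1) = 15.9639; S(3,2) = 8.2124; S(3,3) = 4.2248
Terminal payoffs V(N, i) = max(K - S_T, 0):
  V(3,0) = 0.000000; V(3,1) = 0.000000; V(3,2) = 2.097564; V(3,3) = 6.085212
Backward induction: V(k, i) = exp(-r*dt) * [p * V(k+1, i) + (1-p) * V(k+1, i+1)].
  V(2,0) = exp(-r*dt) * [p*0.000000 + (1-p)*0.000000] = 0.000000
  V(2,1) = exp(-r*dt) * [p*0.000000 + (1-p)*2.097564] = 1.159286
  V(2,2) = exp(-r*dt) * [p*2.097564 + (1-p)*6.085212] = 4.271269
  V(1,0) = exp(-r*dt) * [p*0.000000 + (1-p)*1.159286] = 0.640716
  V(1,1) = exp(-r*dt) * [p*1.159286 + (1-p)*4.271269] = 2.862534
  V(0,0) = exp(-r*dt) * [p*0.640716 + (1-p)*2.862534] = 1.859451


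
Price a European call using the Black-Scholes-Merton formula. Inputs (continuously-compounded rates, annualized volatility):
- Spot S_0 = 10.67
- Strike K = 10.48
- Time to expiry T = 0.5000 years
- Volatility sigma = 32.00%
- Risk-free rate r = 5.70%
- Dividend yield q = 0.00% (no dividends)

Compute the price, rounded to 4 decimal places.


d1 = (ln(S/K) + (r - q + 0.5*sigma^2) * T) / (sigma * sqrt(T)) = 0.31849586
d2 = d1 - sigma * sqrt(T) = 0.09222169
exp(-rT) = 0.97190229; exp(-qT) = 1.00000000
C = S_0 * exp(-qT) * N(d1) - K * exp(-rT) * N(d2)
N(d1) = 0.62494558; N(d2) = 0.53673905
C = 10.6700 * 1.00000000 * 0.62494558 - 10.4800 * 0.97190229 * 0.53673905 = 1.2012

Answer: Price = 1.2012


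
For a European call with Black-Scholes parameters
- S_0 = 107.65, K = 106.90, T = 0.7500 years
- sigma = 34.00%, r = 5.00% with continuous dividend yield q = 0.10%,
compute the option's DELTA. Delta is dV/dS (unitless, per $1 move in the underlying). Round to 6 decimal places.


Answer: Delta = 0.615838

Derivation:
d1 = 0.2957779210; d2 = 0.0013292837
phi(d1) = 0.3818677928; exp(-qT) = 0.9992502812; exp(-rT) = 0.9631944177
N(d1) = 0.6163001573
Delta = exp(-qT) * N(d1) = 0.9992502812 * 0.6163001573 = 0.615838


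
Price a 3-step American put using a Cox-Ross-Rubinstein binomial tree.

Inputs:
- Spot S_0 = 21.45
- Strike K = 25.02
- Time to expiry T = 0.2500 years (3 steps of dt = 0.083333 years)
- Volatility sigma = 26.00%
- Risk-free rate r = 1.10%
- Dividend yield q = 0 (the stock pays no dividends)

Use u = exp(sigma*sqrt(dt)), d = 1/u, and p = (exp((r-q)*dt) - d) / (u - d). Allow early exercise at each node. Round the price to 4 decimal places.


dt = T/N = 0.083333
u = exp(sigma*sqrt(dt)) = 1.077944; d = 1/u = 0.927692
p = (exp((r-q)*dt) - d) / (u - d) = 0.487349
Discount per step: exp(-r*dt) = 0.999084
Stock lattice S(k, i) with i counting down-moves:
  k=0: S(0,0) = 21.4500
  k=1: S(1,0) = 23.1219; S(1,1) = 19.8990
  k=2: S(2,0) = 24.9241; S(2,1) = 21.4500; S(2,2) = 18.4601
  k=3: S(3,0) = 26.8668; S(3,1) = 23.1219; S(3,2) = 19.8990; S(3,3) = 17.1253
Terminal payoffs V(N, i) = max(K - S_T, 0):
  V(3,0) = 0.000000; V(3,1) = 1.898101; V(3,2) = 5.121007; V(3,3) = 7.894681
Backward induction: V(k, i) = exp(-r*dt) * [p * V(k+1, i) + (1-p) * V(k+1, i+1)]; then take max(V_cont, immediate exercise) for American.
  V(2,0) = exp(-r*dt) * [p*0.000000 + (1-p)*1.898101] = 0.972173; exercise = 0.095887; V(2,0) = max -> 0.972173
  V(2,1) = exp(-r*dt) * [p*1.898101 + (1-p)*5.121007] = 3.547076; exercise = 3.570000; V(2,1) = max -> 3.570000
  V(2,2) = exp(-r*dt) * [p*5.121007 + (1-p)*7.894681] = 6.536940; exercise = 6.559864; V(2,2) = max -> 6.559864
  V(1,0) = exp(-r*dt) * [p*0.972173 + (1-p)*3.570000] = 2.301842; exercise = 1.898101; V(1,0) = max -> 2.301842
  V(1,1) = exp(-r*dt) * [p*3.570000 + (1-p)*6.559864] = 5.098083; exercise = 5.121007; V(1,1) = max -> 5.121007
  V(0,0) = exp(-r*dt) * [p*2.301842 + (1-p)*5.121007] = 3.743658; exercise = 3.570000; V(0,0) = max -> 3.743658

Answer: Price = V(0,0) = 3.7437


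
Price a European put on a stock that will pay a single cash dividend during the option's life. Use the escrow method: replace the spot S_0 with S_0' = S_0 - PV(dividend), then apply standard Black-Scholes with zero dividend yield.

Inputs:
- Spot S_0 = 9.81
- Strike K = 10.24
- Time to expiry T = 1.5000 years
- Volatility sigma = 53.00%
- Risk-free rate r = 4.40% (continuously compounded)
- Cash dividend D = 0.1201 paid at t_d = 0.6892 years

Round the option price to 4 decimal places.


PV(D) = D * exp(-r * t_d) = 0.1201 * 0.97013038 = 0.11651266
S_0' = S_0 - PV(D) = 9.8100 - 0.11651266 = 9.69348734
d1 = (ln(S_0'/K) + (r + sigma^2/2)*T) / (sigma*sqrt(T)) = 0.34173869
d2 = d1 - sigma*sqrt(T) = -0.30737610
exp(-rT) = 0.93613086
N(-d1) = 0.36627378; N(-d2) = 0.62072144
P = K * exp(-rT) * N(-d2) - S_0' * N(-d1) = 10.2400 * 0.93613086 * 0.62072144 - 9.69348734 * 0.36627378 = 2.3998

Answer: Price = 2.3998


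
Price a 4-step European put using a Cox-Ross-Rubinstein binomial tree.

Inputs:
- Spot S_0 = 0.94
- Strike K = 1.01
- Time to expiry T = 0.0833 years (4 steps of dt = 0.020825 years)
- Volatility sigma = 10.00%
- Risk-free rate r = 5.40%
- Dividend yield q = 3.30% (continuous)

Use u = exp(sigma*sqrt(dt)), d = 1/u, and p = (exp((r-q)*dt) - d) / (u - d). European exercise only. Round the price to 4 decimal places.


Answer: Price = V(0,0) = 0.0680

Derivation:
dt = T/N = 0.020825
u = exp(sigma*sqrt(dt)) = 1.014535; d = 1/u = 0.985673
p = (exp((r-q)*dt) - d) / (u - d) = 0.511548
Discount per step: exp(-r*dt) = 0.998876
Stock lattice S(k, i) with i counting down-moves:
  k=0: S(0,0) = 0.9400
  k=1: S(1,0) = 0.9537; S(1,1) = 0.9265
  k=2: S(2,0) = 0.9675; S(2,1) = 0.9400; S(2,2) = 0.9133
  k=3: S(3,0) = 0.9816; S(3,1) = 0.9537; S(3,2) = 0.9265; S(3,3) = 0.9002
  k=4: S(4,0) = 0.9959; S(4,1) = 0.9675; S(4,2) = 0.9400; S(4,3) = 0.9133; S(4,4) = 0.8873
Terminal payoffs V(N, i) = max(K - S_T, 0):
  V(4,0) = 0.014143; V(4,1) = 0.042475; V(4,2) = 0.070000; V(4,3) = 0.096742; V(4,4) = 0.122724
Backward induction: V(k, i) = exp(-r*dt) * [p * V(k+1, i) + (1-p) * V(k+1, i+1)].
  V(3,0) = exp(-r*dt) * [p*0.014143 + (1-p)*0.042475] = 0.027950
  V(3,1) = exp(-r*dt) * [p*0.042475 + (1-p)*0.070000] = 0.055857
  V(3,2) = exp(-r*dt) * [p*0.070000 + (1-p)*0.096742] = 0.082969
  V(3,3) = exp(-r*dt) * [p*0.096742 + (1-p)*0.122724] = 0.109310
  V(2,0) = exp(-r*dt) * [p*0.027950 + (1-p)*0.055857] = 0.041535
  V(2,1) = exp(-r*dt) * [p*0.055857 + (1-p)*0.082969] = 0.069022
  V(2,2) = exp(-r*dt) * [p*0.082969 + (1-p)*0.109310] = 0.095728
  V(1,0) = exp(-r*dt) * [p*0.041535 + (1-p)*0.069022] = 0.054899
  V(1,1) = exp(-r*dt) * [p*0.069022 + (1-p)*0.095728] = 0.081974
  V(0,0) = exp(-r*dt) * [p*0.054899 + (1-p)*0.081974] = 0.068047


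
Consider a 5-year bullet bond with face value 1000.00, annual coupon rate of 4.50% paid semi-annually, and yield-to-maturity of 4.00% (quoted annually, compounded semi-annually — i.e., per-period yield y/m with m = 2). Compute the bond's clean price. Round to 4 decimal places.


Answer: Price = 1022.4565

Derivation:
Coupon per period c = face * coupon_rate / m = 22.500000
Periods per year m = 2; per-period yield y/m = 0.020000
Number of cashflows N = 10
Cashflows (t years, CF_t, discount factor 1/(1+y/m)^(m*t), PV):
  t = 0.5000: CF_t = 22.500000, DF = 0.980392, PV = 22.058824
  t = 1.0000: CF_t = 22.500000, DF = 0.961169, PV = 21.626298
  t = 1.5000: CF_t = 22.500000, DF = 0.942322, PV = 21.202253
  t = 2.0000: CF_t = 22.500000, DF = 0.923845, PV = 20.786522
  t = 2.5000: CF_t = 22.500000, DF = 0.905731, PV = 20.378943
  t = 3.0000: CF_t = 22.500000, DF = 0.887971, PV = 19.979356
  t = 3.5000: CF_t = 22.500000, DF = 0.870560, PV = 19.587604
  t = 4.0000: CF_t = 22.500000, DF = 0.853490, PV = 19.203533
  t = 4.5000: CF_t = 22.500000, DF = 0.836755, PV = 18.826993
  t = 5.0000: CF_t = 1022.500000, DF = 0.820348, PV = 838.806137
Price P = sum_t PV_t = 1022.456463


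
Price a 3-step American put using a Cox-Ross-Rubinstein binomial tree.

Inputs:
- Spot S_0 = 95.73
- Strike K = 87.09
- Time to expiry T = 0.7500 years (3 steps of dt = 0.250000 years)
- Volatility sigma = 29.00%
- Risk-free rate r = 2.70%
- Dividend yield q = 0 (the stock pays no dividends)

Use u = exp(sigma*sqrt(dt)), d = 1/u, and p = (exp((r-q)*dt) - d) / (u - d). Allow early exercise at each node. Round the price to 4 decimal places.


dt = T/N = 0.250000
u = exp(sigma*sqrt(dt)) = 1.156040; d = 1/u = 0.865022
p = (exp((r-q)*dt) - d) / (u - d) = 0.487086
Discount per step: exp(-r*dt) = 0.993273
Stock lattice S(k, i) with i counting down-moves:
  k=0: S(0,0) = 95.7300
  k=1: S(1,0) = 110.6677; S(1,1) = 82.8086
  k=2: S(2,0) = 127.9362; S(2,1) = 95.7300; S(2,2) = 71.6313
  k=3: S(3,0) = 147.8993; S(3,1) = 110.6677; S(3,2) = 82.8086; S(3,3) = 61.9626
Terminal payoffs V(N, i) = max(K - S_T, 0):
  V(3,0) = 0.000000; V(3,1) = 0.000000; V(3,2) = 4.281416; V(3,3) = 25.127353
Backward induction: V(k, i) = exp(-r*dt) * [p * V(k+1, i) + (1-p) * V(k+1, i+1)]; then take max(V_cont, immediate exercise) for American.
  V(2,0) = exp(-r*dt) * [p*0.000000 + (1-p)*0.000000] = 0.000000; exercise = 0.000000; V(2,0) = max -> 0.000000
  V(2,1) = exp(-r*dt) * [p*0.000000 + (1-p)*4.281416] = 2.181224; exercise = 0.000000; V(2,1) = max -> 2.181224
  V(2,2) = exp(-r*dt) * [p*4.281416 + (1-p)*25.127353] = 14.872851; exercise = 15.458729; V(2,2) = max -> 15.458729
  V(1,0) = exp(-r*dt) * [p*0.000000 + (1-p)*2.181224] = 1.111253; exercise = 0.000000; V(1,0) = max -> 1.111253
  V(1,1) = exp(-r*dt) * [p*2.181224 + (1-p)*15.458729] = 8.930950; exercise = 4.281416; V(1,1) = max -> 8.930950
  V(0,0) = exp(-r*dt) * [p*1.111253 + (1-p)*8.930950] = 5.087625; exercise = 0.000000; V(0,0) = max -> 5.087625

Answer: Price = V(0,0) = 5.0876


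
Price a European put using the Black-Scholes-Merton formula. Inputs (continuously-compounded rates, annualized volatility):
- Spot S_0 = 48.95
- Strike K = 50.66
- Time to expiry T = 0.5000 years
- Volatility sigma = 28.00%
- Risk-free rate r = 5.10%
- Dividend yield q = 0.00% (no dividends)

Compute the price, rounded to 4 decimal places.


Answer: Price = 4.0983

Derivation:
d1 = (ln(S/K) + (r - q + 0.5*sigma^2) * T) / (sigma * sqrt(T)) = 0.05435997
d2 = d1 - sigma * sqrt(T) = -0.14362993
exp(-rT) = 0.97482238; exp(-qT) = 1.00000000
P = K * exp(-rT) * N(-d2) - S_0 * exp(-qT) * N(-d1)
N(-d1) = 0.47832419; N(-d2) = 0.55710365
P = 50.6600 * 0.97482238 * 0.55710365 - 48.9500 * 1.00000000 * 0.47832419 = 4.0983


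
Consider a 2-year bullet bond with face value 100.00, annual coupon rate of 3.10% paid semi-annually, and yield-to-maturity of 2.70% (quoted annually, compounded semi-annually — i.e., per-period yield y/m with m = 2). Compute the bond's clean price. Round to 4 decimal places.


Coupon per period c = face * coupon_rate / m = 1.550000
Periods per year m = 2; per-period yield y/m = 0.013500
Number of cashflows N = 4
Cashflows (t years, CF_t, discount factor 1/(1+y/m)^(m*t), PV):
  t = 0.5000: CF_t = 1.550000, DF = 0.986680, PV = 1.529354
  t = 1.0000: CF_t = 1.550000, DF = 0.973537, PV = 1.508982
  t = 1.5000: CF_t = 1.550000, DF = 0.960569, PV = 1.488883
  t = 2.0000: CF_t = 101.550000, DF = 0.947774, PV = 96.246493
Price P = sum_t PV_t = 100.773712

Answer: Price = 100.7737


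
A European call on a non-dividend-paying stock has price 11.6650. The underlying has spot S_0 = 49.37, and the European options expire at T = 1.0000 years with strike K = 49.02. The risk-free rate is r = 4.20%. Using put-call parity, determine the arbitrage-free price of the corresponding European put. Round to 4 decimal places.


Put-call parity: C - P = S_0 * exp(-qT) - K * exp(-rT).
S_0 * exp(-qT) = 49.3700 * 1.00000000 = 49.37000000
K * exp(-rT) = 49.0200 * 0.95886978 = 47.00379664
P = C - S*exp(-qT) + K*exp(-rT)
P = 11.6650 - 49.37000000 + 47.00379664 = 9.2988

Answer: Put price = 9.2988


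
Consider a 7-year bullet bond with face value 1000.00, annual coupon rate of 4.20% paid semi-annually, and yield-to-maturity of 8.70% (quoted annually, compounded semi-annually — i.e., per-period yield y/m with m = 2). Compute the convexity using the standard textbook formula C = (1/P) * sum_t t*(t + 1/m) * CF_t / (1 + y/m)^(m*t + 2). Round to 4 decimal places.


Answer: Convexity = 39.0848

Derivation:
Coupon per period c = face * coupon_rate / m = 21.000000
Periods per year m = 2; per-period yield y/m = 0.043500
Number of cashflows N = 14
Cashflows (t years, CF_t, discount factor 1/(1+y/m)^(m*t), PV):
  t = 0.5000: CF_t = 21.000000, DF = 0.958313, PV = 20.124581
  t = 1.0000: CF_t = 21.000000, DF = 0.918365, PV = 19.285655
  t = 1.5000: CF_t = 21.000000, DF = 0.880081, PV = 18.481701
  t = 2.0000: CF_t = 21.000000, DF = 0.843393, PV = 17.711261
  t = 2.5000: CF_t = 21.000000, DF = 0.808235, PV = 16.972938
  t = 3.0000: CF_t = 21.000000, DF = 0.774543, PV = 16.265393
  t = 3.5000: CF_t = 21.000000, DF = 0.742254, PV = 15.587344
  t = 4.0000: CF_t = 21.000000, DF = 0.711312, PV = 14.937560
  t = 4.5000: CF_t = 21.000000, DF = 0.681660, PV = 14.314864
  t = 5.0000: CF_t = 21.000000, DF = 0.653244, PV = 13.718125
  t = 5.5000: CF_t = 21.000000, DF = 0.626013, PV = 13.146263
  t = 6.0000: CF_t = 21.000000, DF = 0.599916, PV = 12.598239
  t = 6.5000: CF_t = 21.000000, DF = 0.574908, PV = 12.073061
  t = 7.0000: CF_t = 1021.000000, DF = 0.550942, PV = 562.511486
Price P = sum_t PV_t = 767.728471
Convexity numerator sum_t t*(t + 1/m) * CF_t / (1+y/m)^(m*t + 2):
  t = 0.5000: term = 9.240850
  t = 1.0000: term = 26.566891
  t = 1.5000: term = 50.918814
  t = 2.0000: term = 81.326967
  t = 2.5000: term = 116.905080
  t = 3.0000: term = 156.844382
  t = 3.5000: term = 200.408090
  t = 4.0000: term = 246.926253
  t = 4.5000: term = 295.790911
  t = 5.0000: term = 346.451581
  t = 5.5000: term = 398.411018
  t = 6.0000: term = 451.221260
  t = 6.5000: term = 504.479927
  t = 7.0000: term = 27121.005768
Convexity = (1/P) * sum = 30006.497794 / 767.728471 = 39.084779


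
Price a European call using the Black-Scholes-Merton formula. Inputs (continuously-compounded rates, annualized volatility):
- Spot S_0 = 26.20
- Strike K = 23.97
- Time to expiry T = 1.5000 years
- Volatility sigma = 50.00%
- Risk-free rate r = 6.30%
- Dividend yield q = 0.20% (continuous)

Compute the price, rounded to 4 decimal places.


Answer: Price = 8.1610

Derivation:
d1 = (ln(S/K) + (r - q + 0.5*sigma^2) * T) / (sigma * sqrt(T)) = 0.60087022
d2 = d1 - sigma * sqrt(T) = -0.01150221
exp(-rT) = 0.90982773; exp(-qT) = 0.99700450
C = S_0 * exp(-qT) * N(d1) - K * exp(-rT) * N(d2)
N(d1) = 0.72603679; N(d2) = 0.49541138
C = 26.2000 * 0.99700450 * 0.72603679 - 23.9700 * 0.90982773 * 0.49541138 = 8.1610


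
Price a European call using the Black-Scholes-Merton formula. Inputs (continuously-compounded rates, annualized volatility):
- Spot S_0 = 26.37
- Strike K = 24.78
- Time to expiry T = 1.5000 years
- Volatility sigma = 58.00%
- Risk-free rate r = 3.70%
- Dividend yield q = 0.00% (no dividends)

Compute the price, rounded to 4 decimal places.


d1 = (ln(S/K) + (r - q + 0.5*sigma^2) * T) / (sigma * sqrt(T)) = 0.52085461
d2 = d1 - sigma * sqrt(T) = -0.18949742
exp(-rT) = 0.94601202; exp(-qT) = 1.00000000
C = S_0 * exp(-qT) * N(d1) - K * exp(-rT) * N(d2)
N(d1) = 0.69876597; N(d2) = 0.42485149
C = 26.3700 * 1.00000000 * 0.69876597 - 24.7800 * 0.94601202 * 0.42485149 = 8.4670

Answer: Price = 8.4670


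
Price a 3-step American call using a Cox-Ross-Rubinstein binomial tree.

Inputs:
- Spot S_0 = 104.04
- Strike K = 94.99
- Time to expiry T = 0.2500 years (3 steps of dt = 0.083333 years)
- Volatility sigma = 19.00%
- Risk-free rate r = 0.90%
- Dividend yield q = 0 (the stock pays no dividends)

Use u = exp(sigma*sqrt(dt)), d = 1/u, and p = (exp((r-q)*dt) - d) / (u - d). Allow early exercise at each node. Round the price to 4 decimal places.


Answer: Price = V(0,0) = 10.1386

Derivation:
dt = T/N = 0.083333
u = exp(sigma*sqrt(dt)) = 1.056380; d = 1/u = 0.946629
p = (exp((r-q)*dt) - d) / (u - d) = 0.493128
Discount per step: exp(-r*dt) = 0.999250
Stock lattice S(k, i) with i counting down-moves:
  k=0: S(0,0) = 104.0400
  k=1: S(1,0) = 109.9058; S(1,1) = 98.4873
  k=2: S(2,0) = 116.1023; S(2,1) = 104.0400; S(2,2) = 93.2309
  k=3: S(3,0) = 122.6482; S(3,1) = 109.9058; S(3,2) = 98.4873; S(3,3) = 88.2550
Terminal payoffs V(N, i) = max(S_T - K, 0):
  V(3,0) = 27.658221; V(3,1) = 14.915809; V(3,2) = 3.497257; V(3,3) = 0.000000
Backward induction: V(k, i) = exp(-r*dt) * [p * V(k+1, i) + (1-p) * V(k+1, i+1)]; then take max(V_cont, immediate exercise) for American.
  V(2,0) = exp(-r*dt) * [p*27.658221 + (1-p)*14.915809] = 21.183550; exercise = 21.112334; V(2,0) = max -> 21.183550
  V(2,1) = exp(-r*dt) * [p*14.915809 + (1-p)*3.497257] = 9.121216; exercise = 9.050000; V(2,1) = max -> 9.121216
  V(2,2) = exp(-r*dt) * [p*3.497257 + (1-p)*0.000000] = 1.723301; exercise = 0.000000; V(2,2) = max -> 1.723301
  V(1,0) = exp(-r*dt) * [p*21.183550 + (1-p)*9.121216] = 15.058187; exercise = 14.915809; V(1,0) = max -> 15.058187
  V(1,1) = exp(-r*dt) * [p*9.121216 + (1-p)*1.723301] = 5.367389; exercise = 3.497257; V(1,1) = max -> 5.367389
  V(0,0) = exp(-r*dt) * [p*15.058187 + (1-p)*5.367389] = 10.138582; exercise = 9.050000; V(0,0) = max -> 10.138582


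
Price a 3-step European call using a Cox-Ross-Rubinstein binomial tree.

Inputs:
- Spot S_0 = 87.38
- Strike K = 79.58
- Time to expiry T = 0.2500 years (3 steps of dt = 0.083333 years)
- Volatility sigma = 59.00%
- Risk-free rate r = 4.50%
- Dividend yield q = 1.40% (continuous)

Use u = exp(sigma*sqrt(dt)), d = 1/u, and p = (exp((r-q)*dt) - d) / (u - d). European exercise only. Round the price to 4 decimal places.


Answer: Price = V(0,0) = 14.8182

Derivation:
dt = T/N = 0.083333
u = exp(sigma*sqrt(dt)) = 1.185682; d = 1/u = 0.843396
p = (exp((r-q)*dt) - d) / (u - d) = 0.465080
Discount per step: exp(-r*dt) = 0.996257
Stock lattice S(k, i) with i counting down-moves:
  k=0: S(0,0) = 87.3800
  k=1: S(1,0) = 103.6049; S(1,1) = 73.6960
  k=2: S(2,0) = 122.8425; S(2,1) = 87.3800; S(2,2) = 62.1549
  k=3: S(3,0) = 145.6522; S(3,1) = 103.6049; S(3,2) = 73.6960; S(3,3) = 52.4212
Terminal payoffs V(N, i) = max(S_T - K, 0):
  V(3,0) = 66.072174; V(3,1) = 24.024913; V(3,2) = 0.000000; V(3,3) = 0.000000
Backward induction: V(k, i) = exp(-r*dt) * [p * V(k+1, i) + (1-p) * V(k+1, i+1)].
  V(2,0) = exp(-r*dt) * [p*66.072174 + (1-p)*24.024913] = 43.417138
  V(2,1) = exp(-r*dt) * [p*24.024913 + (1-p)*0.000000] = 11.131687
  V(2,2) = exp(-r*dt) * [p*0.000000 + (1-p)*0.000000] = 0.000000
  V(1,0) = exp(-r*dt) * [p*43.417138 + (1-p)*11.131687] = 26.049140
  V(1,1) = exp(-r*dt) * [p*11.131687 + (1-p)*0.000000] = 5.157748
  V(0,0) = exp(-r*dt) * [p*26.049140 + (1-p)*5.157748] = 14.818246


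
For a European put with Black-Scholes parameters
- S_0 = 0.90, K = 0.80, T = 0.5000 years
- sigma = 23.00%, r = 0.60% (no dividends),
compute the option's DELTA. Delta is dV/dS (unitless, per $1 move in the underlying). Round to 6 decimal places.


Answer: Delta = -0.204975

Derivation:
d1 = 0.8239825282; d2 = 0.6613479686
phi(d1) = 0.2841047881; exp(-qT) = 1.0000000000; exp(-rT) = 0.9970044955
N(-d1) = 0.2049747428
Delta = -exp(-qT) * N(-d1) = -1.0000000000 * 0.2049747428 = -0.204975


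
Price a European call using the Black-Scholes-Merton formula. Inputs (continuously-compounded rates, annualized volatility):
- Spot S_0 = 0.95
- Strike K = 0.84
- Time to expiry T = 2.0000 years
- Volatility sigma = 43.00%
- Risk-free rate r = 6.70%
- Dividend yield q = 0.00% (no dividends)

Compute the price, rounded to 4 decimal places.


Answer: Price = 0.3260

Derivation:
d1 = (ln(S/K) + (r - q + 0.5*sigma^2) * T) / (sigma * sqrt(T)) = 0.72677437
d2 = d1 - sigma * sqrt(T) = 0.11866254
exp(-rT) = 0.87459006; exp(-qT) = 1.00000000
C = S_0 * exp(-qT) * N(d1) - K * exp(-rT) * N(d2)
N(d1) = 0.76631791; N(d2) = 0.54722864
C = 0.9500 * 1.00000000 * 0.76631791 - 0.8400 * 0.87459006 * 0.54722864 = 0.3260


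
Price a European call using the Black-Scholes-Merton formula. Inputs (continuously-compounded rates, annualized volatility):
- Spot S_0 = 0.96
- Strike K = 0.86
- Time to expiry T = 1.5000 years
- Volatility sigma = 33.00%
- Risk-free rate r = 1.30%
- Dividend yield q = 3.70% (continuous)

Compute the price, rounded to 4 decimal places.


d1 = (ln(S/K) + (r - q + 0.5*sigma^2) * T) / (sigma * sqrt(T)) = 0.38517829
d2 = d1 - sigma * sqrt(T) = -0.01898752
exp(-rT) = 0.98068890; exp(-qT) = 0.94601202
C = S_0 * exp(-qT) * N(d1) - K * exp(-rT) * N(d2)
N(d1) = 0.64994734; N(d2) = 0.49242553
C = 0.9600 * 0.94601202 * 0.64994734 - 0.8600 * 0.98068890 * 0.49242553 = 0.1750

Answer: Price = 0.1750


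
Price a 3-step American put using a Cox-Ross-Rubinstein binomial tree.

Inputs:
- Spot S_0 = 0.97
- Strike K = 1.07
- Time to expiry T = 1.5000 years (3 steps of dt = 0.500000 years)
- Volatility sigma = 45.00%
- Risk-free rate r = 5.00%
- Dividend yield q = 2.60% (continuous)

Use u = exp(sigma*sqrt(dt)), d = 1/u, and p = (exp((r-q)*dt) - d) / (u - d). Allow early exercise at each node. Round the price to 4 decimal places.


dt = T/N = 0.500000
u = exp(sigma*sqrt(dt)) = 1.374648; d = 1/u = 0.727459
p = (exp((r-q)*dt) - d) / (u - d) = 0.439768
Discount per step: exp(-r*dt) = 0.975310
Stock lattice S(k, i) with i counting down-moves:
  k=0: S(0,0) = 0.9700
  k=1: S(1,0) = 1.3334; S(1,1) = 0.7056
  k=2: S(2,0) = 1.8330; S(2,1) = 0.9700; S(2,2) = 0.5133
  k=3: S(3,0) = 2.5197; S(3,1) = 1.3334; S(3,2) = 0.7056; S(3,3) = 0.3734
Terminal payoffs V(N, i) = max(K - S_T, 0):
  V(3,0) = 0.000000; V(3,1) = 0.000000; V(3,2) = 0.364365; V(3,3) = 0.696581
Backward induction: V(k, i) = exp(-r*dt) * [p * V(k+1, i) + (1-p) * V(k+1, i+1)]; then take max(V_cont, immediate exercise) for American.
  V(2,0) = exp(-r*dt) * [p*0.000000 + (1-p)*0.000000] = 0.000000; exercise = 0.000000; V(2,0) = max -> 0.000000
  V(2,1) = exp(-r*dt) * [p*0.000000 + (1-p)*0.364365] = 0.199089; exercise = 0.100000; V(2,1) = max -> 0.199089
  V(2,2) = exp(-r*dt) * [p*0.364365 + (1-p)*0.696581] = 0.536891; exercise = 0.556680; V(2,2) = max -> 0.556680
  V(1,0) = exp(-r*dt) * [p*0.000000 + (1-p)*0.199089] = 0.108782; exercise = 0.000000; V(1,0) = max -> 0.108782
  V(1,1) = exp(-r*dt) * [p*0.199089 + (1-p)*0.556680] = 0.389561; exercise = 0.364365; V(1,1) = max -> 0.389561
  V(0,0) = exp(-r*dt) * [p*0.108782 + (1-p)*0.389561] = 0.259514; exercise = 0.100000; V(0,0) = max -> 0.259514

Answer: Price = V(0,0) = 0.2595


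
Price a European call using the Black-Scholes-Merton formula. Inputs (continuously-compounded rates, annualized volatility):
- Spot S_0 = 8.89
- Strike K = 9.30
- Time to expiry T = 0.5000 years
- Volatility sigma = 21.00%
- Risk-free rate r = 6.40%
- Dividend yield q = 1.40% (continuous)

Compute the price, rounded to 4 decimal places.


d1 = (ln(S/K) + (r - q + 0.5*sigma^2) * T) / (sigma * sqrt(T)) = -0.06102904
d2 = d1 - sigma * sqrt(T) = -0.20952147
exp(-rT) = 0.96850658; exp(-qT) = 0.99302444
C = S_0 * exp(-qT) * N(d1) - K * exp(-rT) * N(d2)
N(d1) = 0.47566804; N(d2) = 0.41702059
C = 8.8900 * 0.99302444 * 0.47566804 - 9.3000 * 0.96850658 * 0.41702059 = 0.4430

Answer: Price = 0.4430


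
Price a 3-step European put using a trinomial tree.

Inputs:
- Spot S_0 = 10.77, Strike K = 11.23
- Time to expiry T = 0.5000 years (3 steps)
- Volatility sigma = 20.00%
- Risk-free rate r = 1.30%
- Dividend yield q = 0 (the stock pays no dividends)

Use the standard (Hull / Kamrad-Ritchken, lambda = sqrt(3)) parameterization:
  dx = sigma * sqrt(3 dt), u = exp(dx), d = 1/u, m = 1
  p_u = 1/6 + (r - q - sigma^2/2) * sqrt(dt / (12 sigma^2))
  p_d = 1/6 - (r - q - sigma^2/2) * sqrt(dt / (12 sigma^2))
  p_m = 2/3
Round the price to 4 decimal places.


Answer: Price = V(0,0) = 0.8393

Derivation:
dt = T/N = 0.166667; dx = sigma*sqrt(3*dt) = 0.141421
u = exp(dx) = 1.151910; d = 1/u = 0.868123
p_u = 0.162542, p_m = 0.666667, p_d = 0.170791
Discount per step: exp(-r*dt) = 0.997836
Stock lattice S(k, j) with j the centered position index:
  k=0: S(0,+0) = 10.7700
  k=1: S(1,-1) = 9.3497; S(1,+0) = 10.7700; S(1,+1) = 12.4061
  k=2: S(2,-2) = 8.1167; S(2,-1) = 9.3497; S(2,+0) = 10.7700; S(2,+1) = 12.4061; S(2,+2) = 14.2907
  k=3: S(3,-3) = 7.0463; S(3,-2) = 8.1167; S(3,-1) = 9.3497; S(3,+0) = 10.7700; S(3,+1) = 12.4061; S(3,+2) = 14.2907; S(3,+3) = 16.4616
Terminal payoffs V(N, j) = max(K - S_T, 0):
  V(3,-3) = 4.183716; V(3,-2) = 3.113315; V(3,-1) = 1.880310; V(3,+0) = 0.460000; V(3,+1) = 0.000000; V(3,+2) = 0.000000; V(3,+3) = 0.000000
Backward induction: V(k, j) = exp(-r*dt) * [p_u * V(k+1, j+1) + p_m * V(k+1, j) + p_d * V(k+1, j-1)]
  V(2,-2) = exp(-r*dt) * [p_u*1.880310 + p_m*3.113315 + p_d*4.183716] = 3.089016
  V(2,-1) = exp(-r*dt) * [p_u*0.460000 + p_m*1.880310 + p_d*3.113315] = 1.856012
  V(2,+0) = exp(-r*dt) * [p_u*0.000000 + p_m*0.460000 + p_d*1.880310] = 0.626449
  V(2,+1) = exp(-r*dt) * [p_u*0.000000 + p_m*0.000000 + p_d*0.460000] = 0.078394
  V(2,+2) = exp(-r*dt) * [p_u*0.000000 + p_m*0.000000 + p_d*0.000000] = 0.000000
  V(1,-1) = exp(-r*dt) * [p_u*0.626449 + p_m*1.856012 + p_d*3.089016] = 1.862702
  V(1,+0) = exp(-r*dt) * [p_u*0.078394 + p_m*0.626449 + p_d*1.856012] = 0.745748
  V(1,+1) = exp(-r*dt) * [p_u*0.000000 + p_m*0.078394 + p_d*0.626449] = 0.158910
  V(0,+0) = exp(-r*dt) * [p_u*0.158910 + p_m*0.745748 + p_d*1.862702] = 0.839308


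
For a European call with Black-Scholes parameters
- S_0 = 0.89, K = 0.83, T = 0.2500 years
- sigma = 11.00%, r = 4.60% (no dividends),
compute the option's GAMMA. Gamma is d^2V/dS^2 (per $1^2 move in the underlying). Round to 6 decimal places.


Answer: Gamma = 2.623724

Derivation:
d1 = 1.5056047625; d2 = 1.4506047625
phi(d1) = 0.1284312697; exp(-qT) = 1.0000000000; exp(-rT) = 0.9885658722
Gamma = exp(-qT) * phi(d1) / (S * sigma * sqrt(T)) = 1.0000000000 * 0.1284312697 / (0.8900 * 0.1100 * 0.5000000000) = 2.623724


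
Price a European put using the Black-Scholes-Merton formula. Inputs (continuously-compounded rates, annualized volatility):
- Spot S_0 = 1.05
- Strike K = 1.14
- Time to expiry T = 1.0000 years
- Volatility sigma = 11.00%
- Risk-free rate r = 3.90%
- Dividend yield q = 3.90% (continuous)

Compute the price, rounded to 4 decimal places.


d1 = (ln(S/K) + (r - q + 0.5*sigma^2) * T) / (sigma * sqrt(T)) = -0.69261907
d2 = d1 - sigma * sqrt(T) = -0.80261907
exp(-rT) = 0.96175071; exp(-qT) = 0.96175071
P = K * exp(-rT) * N(-d2) - S_0 * exp(-qT) * N(-d1)
N(-d1) = 0.75572568; N(-d2) = 0.78890253
P = 1.1400 * 0.96175071 * 0.78890253 - 1.0500 * 0.96175071 * 0.75572568 = 0.1018

Answer: Price = 0.1018


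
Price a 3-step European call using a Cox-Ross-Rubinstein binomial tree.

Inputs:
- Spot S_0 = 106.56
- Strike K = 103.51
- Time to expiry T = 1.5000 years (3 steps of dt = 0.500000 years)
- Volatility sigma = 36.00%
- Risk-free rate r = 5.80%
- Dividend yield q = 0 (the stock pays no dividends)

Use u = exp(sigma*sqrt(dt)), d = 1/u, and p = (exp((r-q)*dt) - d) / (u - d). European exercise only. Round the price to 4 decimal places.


dt = T/N = 0.500000
u = exp(sigma*sqrt(dt)) = 1.289892; d = 1/u = 0.775259
p = (exp((r-q)*dt) - d) / (u - d) = 0.493878
Discount per step: exp(-r*dt) = 0.971416
Stock lattice S(k, i) with i counting down-moves:
  k=0: S(0,0) = 106.5600
  k=1: S(1,0) = 137.4509; S(1,1) = 82.6116
  k=2: S(2,0) = 177.2968; S(2,1) = 106.5600; S(2,2) = 64.0453
  k=3: S(3,0) = 228.6937; S(3,1) = 137.4509; S(3,2) = 82.6116; S(3,3) = 49.6517
Terminal payoffs V(N, i) = max(S_T - K, 0):
  V(3,0) = 125.183695; V(3,1) = 33.940884; V(3,2) = 0.000000; V(3,3) = 0.000000
Backward induction: V(k, i) = exp(-r*dt) * [p * V(k+1, i) + (1-p) * V(k+1, i+1)].
  V(2,0) = exp(-r*dt) * [p*125.183695 + (1-p)*33.940884] = 76.745468
  V(2,1) = exp(-r*dt) * [p*33.940884 + (1-p)*0.000000] = 16.283510
  V(2,2) = exp(-r*dt) * [p*0.000000 + (1-p)*0.000000] = 0.000000
  V(1,0) = exp(-r*dt) * [p*76.745468 + (1-p)*16.283510] = 44.825354
  V(1,1) = exp(-r*dt) * [p*16.283510 + (1-p)*0.000000] = 7.812192
  V(0,0) = exp(-r*dt) * [p*44.825354 + (1-p)*7.812192] = 25.346361

Answer: Price = V(0,0) = 25.3464


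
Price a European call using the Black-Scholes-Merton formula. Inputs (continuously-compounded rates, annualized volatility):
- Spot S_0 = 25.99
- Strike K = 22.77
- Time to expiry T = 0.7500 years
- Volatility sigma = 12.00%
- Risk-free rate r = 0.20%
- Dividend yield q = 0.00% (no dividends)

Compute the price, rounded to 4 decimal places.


Answer: Price = 3.3722

Derivation:
d1 = (ln(S/K) + (r - q + 0.5*sigma^2) * T) / (sigma * sqrt(T)) = 1.33914440
d2 = d1 - sigma * sqrt(T) = 1.23522135
exp(-rT) = 0.99850112; exp(-qT) = 1.00000000
C = S_0 * exp(-qT) * N(d1) - K * exp(-rT) * N(d2)
N(d1) = 0.90973817; N(d2) = 0.89162593
C = 25.9900 * 1.00000000 * 0.90973817 - 22.7700 * 0.99850112 * 0.89162593 = 3.3722


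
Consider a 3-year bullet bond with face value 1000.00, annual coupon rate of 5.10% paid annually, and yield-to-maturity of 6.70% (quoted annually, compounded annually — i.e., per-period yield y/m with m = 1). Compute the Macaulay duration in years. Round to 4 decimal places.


Coupon per period c = face * coupon_rate / m = 51.000000
Periods per year m = 1; per-period yield y/m = 0.067000
Number of cashflows N = 3
Cashflows (t years, CF_t, discount factor 1/(1+y/m)^(m*t), PV):
  t = 1.0000: CF_t = 51.000000, DF = 0.937207, PV = 47.797563
  t = 2.0000: CF_t = 51.000000, DF = 0.878357, PV = 44.796217
  t = 3.0000: CF_t = 1051.000000, DF = 0.823203, PV = 865.185949
Price P = sum_t PV_t = 957.779729
Macaulay numerator sum_t t * PV_t:
  t * PV_t at t = 1.0000: 47.797563
  t * PV_t at t = 2.0000: 89.592433
  t * PV_t at t = 3.0000: 2595.557847
Macaulay duration D = (sum_t t * PV_t) / P = 2732.947844 / 957.779729 = 2.853420

Answer: Macaulay duration = 2.8534 years


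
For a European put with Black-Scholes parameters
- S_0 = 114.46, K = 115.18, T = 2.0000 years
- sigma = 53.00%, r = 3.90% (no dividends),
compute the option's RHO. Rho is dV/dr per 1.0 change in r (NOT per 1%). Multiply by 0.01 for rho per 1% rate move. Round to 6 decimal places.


d1 = 0.4704652182; d2 = -0.2790679698
phi(d1) = 0.3571471869; exp(-qT) = 1.0000000000; exp(-rT) = 0.9249644265
N(-d2) = 0.6099036683
Rho = -K*T*exp(-rT)*N(-d2) = -115.1800 * 2.0000 * 0.9249644265 * 0.6099036683 = -129.955105

Answer: Rho = -129.955105


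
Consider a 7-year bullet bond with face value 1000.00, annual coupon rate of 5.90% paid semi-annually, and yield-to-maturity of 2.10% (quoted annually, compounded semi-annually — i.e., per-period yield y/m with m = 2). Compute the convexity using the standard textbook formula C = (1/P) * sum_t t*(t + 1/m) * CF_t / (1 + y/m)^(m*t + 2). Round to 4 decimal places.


Answer: Convexity = 41.4495

Derivation:
Coupon per period c = face * coupon_rate / m = 29.500000
Periods per year m = 2; per-period yield y/m = 0.010500
Number of cashflows N = 14
Cashflows (t years, CF_t, discount factor 1/(1+y/m)^(m*t), PV):
  t = 0.5000: CF_t = 29.500000, DF = 0.989609, PV = 29.193469
  t = 1.0000: CF_t = 29.500000, DF = 0.979326, PV = 28.890122
  t = 1.5000: CF_t = 29.500000, DF = 0.969150, PV = 28.589928
  t = 2.0000: CF_t = 29.500000, DF = 0.959080, PV = 28.292853
  t = 2.5000: CF_t = 29.500000, DF = 0.949114, PV = 27.998865
  t = 3.0000: CF_t = 29.500000, DF = 0.939252, PV = 27.707932
  t = 3.5000: CF_t = 29.500000, DF = 0.929492, PV = 27.420022
  t = 4.0000: CF_t = 29.500000, DF = 0.919834, PV = 27.135103
  t = 4.5000: CF_t = 29.500000, DF = 0.910276, PV = 26.853145
  t = 5.0000: CF_t = 29.500000, DF = 0.900818, PV = 26.574117
  t = 5.5000: CF_t = 29.500000, DF = 0.891457, PV = 26.297988
  t = 6.0000: CF_t = 29.500000, DF = 0.882194, PV = 26.024728
  t = 6.5000: CF_t = 29.500000, DF = 0.873027, PV = 25.754308
  t = 7.0000: CF_t = 1029.500000, DF = 0.863956, PV = 889.442548
Price P = sum_t PV_t = 1246.175127
Convexity numerator sum_t t*(t + 1/m) * CF_t / (1+y/m)^(m*t + 2):
  t = 0.5000: term = 14.294964
  t = 1.0000: term = 42.439280
  t = 1.5000: term = 83.996595
  t = 2.0000: term = 138.539659
  t = 2.5000: term = 205.650161
  t = 3.0000: term = 284.918581
  t = 3.5000: term = 375.944029
  t = 4.0000: term = 478.334100
  t = 4.5000: term = 591.704726
  t = 5.0000: term = 715.680024
  t = 5.5000: term = 849.892161
  t = 6.0000: term = 993.981206
  t = 6.5000: term = 1147.594993
  t = 7.0000: term = 45730.354575
Convexity = (1/P) * sum = 51653.325054 / 1246.175127 = 41.449491
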